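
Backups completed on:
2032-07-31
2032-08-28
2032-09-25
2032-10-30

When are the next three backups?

These are Saturdays with 28, 28, 35-day gaps.
Each is the final Saturday of its month — 2032-07-31 is past the 28th, so '4th Saturday' doesn't fit.
Last Saturday of November 2032: 2032-11-27.
December 2032 ends with Saturday 2032-12-25.
January 2033 ends with Saturday 2033-01-29.

2032-11-27, 2032-12-25, 2033-01-29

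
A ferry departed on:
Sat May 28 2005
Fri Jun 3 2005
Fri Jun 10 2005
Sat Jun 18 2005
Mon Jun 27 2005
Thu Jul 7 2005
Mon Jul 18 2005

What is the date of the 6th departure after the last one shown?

Thu Oct 13 2005

Intervals are 6, 7, 8, 9, 10, 11 days — an arithmetic progression with common difference 1.
Next gap: 12 days. Mon Jul 18 2005 + 12 days = Sat Jul 30 2005.
Next gap: 13 days. Sat Jul 30 2005 + 13 days = Fri Aug 12 2005.
Next gap: 14 days. Fri Aug 12 2005 + 14 days = Fri Aug 26 2005.
Next gap: 15 days. Fri Aug 26 2005 + 15 days = Sat Sep 10 2005.
Next gap: 16 days. Sat Sep 10 2005 + 16 days = Mon Sep 26 2005.
Next gap: 17 days. Mon Sep 26 2005 + 17 days = Thu Oct 13 2005.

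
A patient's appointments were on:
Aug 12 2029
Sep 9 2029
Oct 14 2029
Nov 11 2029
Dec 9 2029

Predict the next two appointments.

Jan 13 2030, Feb 10 2030

Gaps: 28, 35, 28, 28 days — a mix of 28 and 35. Every date is a Sunday.
Each is the 2nd Sunday of its month.
January 2030 — 2nd Sunday is Jan 13 2030.
2nd Sunday of February 2030: Feb 10 2030.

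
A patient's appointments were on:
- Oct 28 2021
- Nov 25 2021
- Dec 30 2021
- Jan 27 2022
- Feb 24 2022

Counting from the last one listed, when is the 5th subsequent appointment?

Jul 28 2022

All Thursdays; the gaps (28, 35, 28, 28) vary with month length.
This is the last Thursday of each month.
March 2022 ends with Thursday Mar 31 2022.
April 2022 ends with Thursday Apr 28 2022.
May 2022 ends with Thursday May 26 2022.
Last Thursday of June 2022: Jun 30 2022.
July 2022 ends with Thursday Jul 28 2022.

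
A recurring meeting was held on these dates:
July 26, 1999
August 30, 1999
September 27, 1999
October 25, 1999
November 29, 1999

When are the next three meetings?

All Mondays; the gaps (35, 28, 28, 35) vary with month length.
This is the last Monday of each month.
Last Monday of December 1999: December 27, 1999.
Last Monday of January 2000: January 31, 2000.
February 2000 ends with Monday February 28, 2000.

December 27, 1999; January 31, 2000; February 28, 2000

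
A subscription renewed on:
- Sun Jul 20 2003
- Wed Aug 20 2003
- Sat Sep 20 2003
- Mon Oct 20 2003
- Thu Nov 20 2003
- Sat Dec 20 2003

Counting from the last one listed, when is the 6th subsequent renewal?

Each date is the 20th; the gaps (31, 31, 30, 31, 30) track the month lengths.
The rule is the 20th of each month.
January 2004: Tue Jan 20 2004.
Next: February 2004 → Fri Feb 20 2004.
Next: March 2004 → Sat Mar 20 2004.
Next: April 2004 → Tue Apr 20 2004.
Next: May 2004 → Thu May 20 2004.
June 2004: Sun Jun 20 2004.

Sun Jun 20 2004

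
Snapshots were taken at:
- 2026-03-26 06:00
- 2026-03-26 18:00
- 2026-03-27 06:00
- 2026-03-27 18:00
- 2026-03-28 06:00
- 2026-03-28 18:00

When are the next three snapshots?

Spacing: 12, 12, 12, 12, 12 h — constant 12 h.
2026-03-28 18:00 + 12 h = 2026-03-29 06:00.
2026-03-29 06:00 + 12 h = 2026-03-29 18:00.
2026-03-29 18:00 + 12 h = 2026-03-30 06:00.

2026-03-29 06:00, 2026-03-29 18:00, 2026-03-30 06:00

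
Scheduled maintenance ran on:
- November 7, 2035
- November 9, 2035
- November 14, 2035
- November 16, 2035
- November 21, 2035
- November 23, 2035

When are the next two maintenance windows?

Gaps: 2, 5, 2, 5, 2 days — not constant, but cyclic with period 2.
The events fall on every Wednesday and Friday.
Next Wednesday: November 28, 2035.
Next Friday: November 30, 2035.

November 28, 2035; November 30, 2035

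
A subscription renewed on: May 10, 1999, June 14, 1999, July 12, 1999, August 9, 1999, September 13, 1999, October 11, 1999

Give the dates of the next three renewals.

November 8, 1999; December 13, 1999; January 10, 2000

These are Mondays at 28- or 35-day spacing (35, 28, 28, 35, 28).
The pattern: 2nd Monday of the month.
November 1999 — 2nd Monday is November 8, 1999.
2nd Monday of December 1999: December 13, 1999.
2nd Monday of January 2000: January 10, 2000.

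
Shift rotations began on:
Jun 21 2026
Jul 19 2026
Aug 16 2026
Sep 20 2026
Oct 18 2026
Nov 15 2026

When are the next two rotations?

Dec 20 2026, Jan 17 2027

Gaps: 28, 28, 35, 28, 28 days — a mix of 28 and 35. Every date is a Sunday.
Each is the 3rd Sunday of its month.
December 2026 — 3rd Sunday is Dec 20 2026.
January 2027 — 3rd Sunday is Jan 17 2027.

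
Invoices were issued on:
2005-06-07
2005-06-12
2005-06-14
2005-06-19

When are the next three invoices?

2005-06-21, 2005-06-26, 2005-06-28

Gaps: 5, 2, 5 days — not constant, but cyclic with period 2.
The events fall on every Tuesday and Sunday.
Next Tuesday: 2005-06-21.
The following Sunday is 2005-06-26.
Next Tuesday: 2005-06-28.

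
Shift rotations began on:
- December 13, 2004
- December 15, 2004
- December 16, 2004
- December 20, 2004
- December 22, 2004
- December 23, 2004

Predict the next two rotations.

December 27, 2004; December 29, 2004

Gaps: 2, 1, 4, 2, 1 days — not constant, but cyclic with period 3.
The events fall on every Monday, Wednesday and Thursday.
The following Monday is December 27, 2004.
The following Wednesday is December 29, 2004.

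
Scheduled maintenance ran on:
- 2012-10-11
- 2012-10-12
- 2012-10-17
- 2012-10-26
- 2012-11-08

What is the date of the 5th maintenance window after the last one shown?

Intervals are 1, 5, 9, 13 days — an arithmetic progression with common difference 4.
Next gap: 17 days. 2012-11-08 + 17 days = 2012-11-25.
Next gap: 21 days. 2012-11-25 + 21 days = 2012-12-16.
Next gap: 25 days. 2012-12-16 + 25 days = 2013-01-10.
Next gap: 29 days. 2013-01-10 + 29 days = 2013-02-08.
Next gap: 33 days. 2013-02-08 + 33 days = 2013-03-13.

2013-03-13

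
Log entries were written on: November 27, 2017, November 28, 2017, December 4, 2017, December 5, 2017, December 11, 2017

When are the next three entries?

Every event lands on a Monday or Tuesday (gaps cycle 1, 6, 1, 6).
So the schedule is: every Monday and Tuesday.
Next Tuesday: December 12, 2017.
The following Monday is December 18, 2017.
The following Tuesday is December 19, 2017.

December 12, 2017; December 18, 2017; December 19, 2017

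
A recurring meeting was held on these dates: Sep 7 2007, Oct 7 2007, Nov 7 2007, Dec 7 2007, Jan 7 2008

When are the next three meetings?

Each date is the 7th; the gaps (30, 31, 30, 31) track the month lengths.
The rule is the 7th of each month.
Next: February 2008 → Feb 7 2008.
Next: March 2008 → Mar 7 2008.
Next: April 2008 → Apr 7 2008.

Feb 7 2008, Mar 7 2008, Apr 7 2008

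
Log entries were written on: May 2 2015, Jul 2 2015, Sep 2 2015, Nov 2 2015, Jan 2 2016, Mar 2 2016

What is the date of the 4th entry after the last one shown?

Gaps: 61, 62, 61, 61, 60 days — not constant. Every event is on the 2nd of the month.
Pattern: the 2nd of every 2 months.
May 2016: May 2 2016.
Next: July 2016 → Jul 2 2016.
Next: September 2016 → Sep 2 2016.
Next: November 2016 → Nov 2 2016.

Nov 2 2016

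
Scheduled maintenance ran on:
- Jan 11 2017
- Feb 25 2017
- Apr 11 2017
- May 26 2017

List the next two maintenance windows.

Every event comes 45 days after the last (45, 45, 45).
May 26 2017 + 45 days = Jul 10 2017.
Jul 10 2017 + 45 days = Aug 24 2017.

Jul 10 2017, Aug 24 2017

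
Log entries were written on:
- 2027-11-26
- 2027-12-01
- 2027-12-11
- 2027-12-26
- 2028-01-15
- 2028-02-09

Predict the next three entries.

Gaps: 5, 10, 15, 20, 25 days — each gap is 5 larger than the previous one.
Next gap: 30 days. 2028-02-09 + 30 days = 2028-03-10.
Next gap: 35 days. 2028-03-10 + 35 days = 2028-04-14.
Next gap: 40 days. 2028-04-14 + 40 days = 2028-05-24.

2028-03-10, 2028-04-14, 2028-05-24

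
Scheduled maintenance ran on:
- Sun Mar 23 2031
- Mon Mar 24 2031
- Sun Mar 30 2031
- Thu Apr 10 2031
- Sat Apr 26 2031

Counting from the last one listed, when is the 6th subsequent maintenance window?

The spacing grows by 5 each time: 1, 6, 11, 16 days.
Next gap: 21 days. Sat Apr 26 2031 + 21 days = Sat May 17 2031.
Next gap: 26 days. Sat May 17 2031 + 26 days = Thu Jun 12 2031.
Next gap: 31 days. Thu Jun 12 2031 + 31 days = Sun Jul 13 2031.
Next gap: 36 days. Sun Jul 13 2031 + 36 days = Mon Aug 18 2031.
Next gap: 41 days. Mon Aug 18 2031 + 41 days = Sun Sep 28 2031.
Next gap: 46 days. Sun Sep 28 2031 + 46 days = Thu Nov 13 2031.

Thu Nov 13 2031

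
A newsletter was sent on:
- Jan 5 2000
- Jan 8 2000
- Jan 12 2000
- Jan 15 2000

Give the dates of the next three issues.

The gap pattern 3, 4, 3 repeats every 2 events.
These are the Wednesdays and Saturdays of each week.
The following Wednesday is Jan 19 2000.
Next Saturday: Jan 22 2000.
The following Wednesday is Jan 26 2000.

Jan 19 2000, Jan 22 2000, Jan 26 2000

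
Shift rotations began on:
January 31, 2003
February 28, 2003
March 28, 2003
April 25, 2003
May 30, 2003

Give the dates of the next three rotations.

June 27, 2003; July 25, 2003; August 29, 2003

These are Fridays with 28, 28, 28, 35-day gaps.
Each is the final Friday of its month — January 31, 2003 is past the 28th, so '4th Friday' doesn't fit.
June 2003 ends with Friday June 27, 2003.
Last Friday of July 2003: July 25, 2003.
Last Friday of August 2003: August 29, 2003.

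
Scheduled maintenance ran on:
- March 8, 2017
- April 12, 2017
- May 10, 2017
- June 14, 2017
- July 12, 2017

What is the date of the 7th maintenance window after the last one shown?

These are Wednesdays at 28- or 35-day spacing (35, 28, 35, 28).
The pattern: 2nd Wednesday of the month.
August 2017 — 2nd Wednesday is August 9, 2017.
September 2017 — 2nd Wednesday is September 13, 2017.
2nd Wednesday of October 2017: October 11, 2017.
November 2017 — 2nd Wednesday is November 8, 2017.
2nd Wednesday of December 2017: December 13, 2017.
January 2018 — 2nd Wednesday is January 10, 2018.
2nd Wednesday of February 2018: February 14, 2018.

February 14, 2018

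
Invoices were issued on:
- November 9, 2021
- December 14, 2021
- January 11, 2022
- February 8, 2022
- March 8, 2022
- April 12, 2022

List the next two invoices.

May 10, 2022; June 14, 2022

These are Tuesdays at 28- or 35-day spacing (35, 28, 28, 28, 35).
The pattern: 2nd Tuesday of the month.
May 2022 — 2nd Tuesday is May 10, 2022.
June 2022 — 2nd Tuesday is June 14, 2022.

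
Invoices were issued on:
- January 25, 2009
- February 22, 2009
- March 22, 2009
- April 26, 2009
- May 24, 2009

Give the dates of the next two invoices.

June 28, 2009; July 26, 2009

Gaps: 28, 28, 35, 28 days — a mix of 28 and 35. Every date is a Sunday.
Each is the 4th Sunday of its month.
June 2009 — 4th Sunday is June 28, 2009.
4th Sunday of July 2009: July 26, 2009.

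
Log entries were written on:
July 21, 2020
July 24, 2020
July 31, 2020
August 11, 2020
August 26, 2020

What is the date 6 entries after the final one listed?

The spacing grows by 4 each time: 3, 7, 11, 15 days.
Next gap: 19 days. August 26, 2020 + 19 days = September 14, 2020.
Next gap: 23 days. September 14, 2020 + 23 days = October 7, 2020.
Next gap: 27 days. October 7, 2020 + 27 days = November 3, 2020.
Next gap: 31 days. November 3, 2020 + 31 days = December 4, 2020.
Next gap: 35 days. December 4, 2020 + 35 days = January 8, 2021.
Next gap: 39 days. January 8, 2021 + 39 days = February 16, 2021.

February 16, 2021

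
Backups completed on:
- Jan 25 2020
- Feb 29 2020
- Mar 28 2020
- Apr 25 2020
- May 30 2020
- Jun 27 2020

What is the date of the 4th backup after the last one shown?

These are Saturdays with 35, 28, 28, 35, 28-day gaps.
Each is the final Saturday of its month — Feb 29 2020 is past the 28th, so '4th Saturday' doesn't fit.
Last Saturday of July 2020: Jul 25 2020.
Last Saturday of August 2020: Aug 29 2020.
Last Saturday of September 2020: Sep 26 2020.
Last Saturday of October 2020: Oct 31 2020.

Oct 31 2020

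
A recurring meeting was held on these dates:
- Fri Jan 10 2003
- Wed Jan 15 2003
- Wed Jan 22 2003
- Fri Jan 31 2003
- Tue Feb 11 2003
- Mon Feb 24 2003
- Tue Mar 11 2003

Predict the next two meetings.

The spacing grows by 2 each time: 5, 7, 9, 11, 13, 15 days.
Next gap: 17 days. Tue Mar 11 2003 + 17 days = Fri Mar 28 2003.
Next gap: 19 days. Fri Mar 28 2003 + 19 days = Wed Apr 16 2003.

Fri Mar 28 2003, Wed Apr 16 2003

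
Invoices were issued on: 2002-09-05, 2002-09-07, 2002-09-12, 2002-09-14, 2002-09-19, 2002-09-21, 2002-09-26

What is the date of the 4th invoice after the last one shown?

2002-10-10

Every event lands on a Thursday or Saturday (gaps cycle 2, 5, 2, 5, 2, 5).
So the schedule is: every Thursday and Saturday.
Next Saturday: 2002-09-28.
The following Thursday is 2002-10-03.
The following Saturday is 2002-10-05.
The following Thursday is 2002-10-10.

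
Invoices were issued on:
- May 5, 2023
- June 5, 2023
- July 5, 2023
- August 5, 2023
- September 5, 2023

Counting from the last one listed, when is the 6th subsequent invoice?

March 5, 2024

The day-of-month is always 5 (31, 30, 31, 31 days between events).
So this recurs on the 5th of each month.
Next: October 2023 → October 5, 2023.
November 2023: November 5, 2023.
December 2023: December 5, 2023.
Next: January 2024 → January 5, 2024.
Next: February 2024 → February 5, 2024.
Next: March 2024 → March 5, 2024.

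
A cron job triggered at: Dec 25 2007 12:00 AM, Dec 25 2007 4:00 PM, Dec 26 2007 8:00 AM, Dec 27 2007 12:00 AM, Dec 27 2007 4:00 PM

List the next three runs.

Dec 28 2007 8:00 AM, Dec 29 2007 12:00 AM, Dec 29 2007 4:00 PM

Gaps: 16, 16, 16, 16 hours — each event is 16 hours after the previous one.
Dec 27 2007 4:00 PM + 16 h = Dec 28 2007 8:00 AM.
Dec 28 2007 8:00 AM + 16 h = Dec 29 2007 12:00 AM.
Dec 29 2007 12:00 AM + 16 h = Dec 29 2007 4:00 PM.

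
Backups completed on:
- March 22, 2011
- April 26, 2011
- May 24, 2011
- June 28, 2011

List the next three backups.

Gaps: 35, 28, 35 days — a mix of 28 and 35. Every date is a Tuesday.
Each is the 4th Tuesday of its month.
July 2011 — 4th Tuesday is July 26, 2011.
August 2011 — 4th Tuesday is August 23, 2011.
4th Tuesday of September 2011: September 27, 2011.

July 26, 2011; August 23, 2011; September 27, 2011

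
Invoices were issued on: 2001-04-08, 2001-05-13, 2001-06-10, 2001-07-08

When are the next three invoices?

These are Sundays at 28- or 35-day spacing (35, 28, 28).
The pattern: 2nd Sunday of the month.
2nd Sunday of August 2001: 2001-08-12.
September 2001 — 2nd Sunday is 2001-09-09.
October 2001 — 2nd Sunday is 2001-10-14.

2001-08-12, 2001-09-09, 2001-10-14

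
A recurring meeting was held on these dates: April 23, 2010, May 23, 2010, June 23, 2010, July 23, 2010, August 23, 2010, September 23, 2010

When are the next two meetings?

October 23, 2010; November 23, 2010

Gaps: 30, 31, 30, 31, 31 days — not constant. Every event is on the 23rd of the month.
Pattern: the 23rd of each month.
Next: October 2010 → October 23, 2010.
November 2010: November 23, 2010.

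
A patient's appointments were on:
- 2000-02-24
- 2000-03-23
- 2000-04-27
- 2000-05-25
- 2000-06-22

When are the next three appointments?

2000-07-27, 2000-08-24, 2000-09-28

All dates are Thursdays, 28, 35, 28, 28 days apart.
Specifically, the 4th Thursday of each month.
July 2000 — 4th Thursday is 2000-07-27.
4th Thursday of August 2000: 2000-08-24.
September 2000 — 4th Thursday is 2000-09-28.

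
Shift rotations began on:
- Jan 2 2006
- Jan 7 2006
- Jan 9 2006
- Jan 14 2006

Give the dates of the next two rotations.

Gaps: 5, 2, 5 days — not constant, but cyclic with period 2.
The events fall on every Monday and Saturday.
The following Monday is Jan 16 2006.
The following Saturday is Jan 21 2006.

Jan 16 2006, Jan 21 2006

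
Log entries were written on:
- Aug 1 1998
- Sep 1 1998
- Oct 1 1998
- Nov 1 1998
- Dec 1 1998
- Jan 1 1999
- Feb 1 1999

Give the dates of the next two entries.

Mar 1 1999, Apr 1 1999

The day-of-month is always 1 (31, 30, 31, 30, 31, 31 days between events).
So this recurs on the 1st of each month.
March 1999: Mar 1 1999.
Next: April 1999 → Apr 1 1999.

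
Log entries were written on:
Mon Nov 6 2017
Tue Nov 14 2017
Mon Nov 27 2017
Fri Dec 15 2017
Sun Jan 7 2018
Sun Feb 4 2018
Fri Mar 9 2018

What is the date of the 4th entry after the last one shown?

Intervals are 8, 13, 18, 23, 28, 33 days — an arithmetic progression with common difference 5.
Next gap: 38 days. Fri Mar 9 2018 + 38 days = Mon Apr 16 2018.
Next gap: 43 days. Mon Apr 16 2018 + 43 days = Tue May 29 2018.
Next gap: 48 days. Tue May 29 2018 + 48 days = Mon Jul 16 2018.
Next gap: 53 days. Mon Jul 16 2018 + 53 days = Fri Sep 7 2018.

Fri Sep 7 2018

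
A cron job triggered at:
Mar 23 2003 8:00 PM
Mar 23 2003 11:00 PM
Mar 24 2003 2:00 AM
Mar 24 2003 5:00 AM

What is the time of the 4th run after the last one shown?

Mar 24 2003 5:00 PM

The interval is a steady 3 hours (3, 3, 3).
Mar 24 2003 5:00 AM + 3 h = Mar 24 2003 8:00 AM.
Mar 24 2003 8:00 AM + 3 h = Mar 24 2003 11:00 AM.
Mar 24 2003 11:00 AM + 3 h = Mar 24 2003 2:00 PM.
Mar 24 2003 2:00 PM + 3 h = Mar 24 2003 5:00 PM.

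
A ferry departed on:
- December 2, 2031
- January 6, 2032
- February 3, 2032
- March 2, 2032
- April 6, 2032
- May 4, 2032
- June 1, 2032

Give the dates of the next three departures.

July 6, 2032; August 3, 2032; September 7, 2032

Gaps: 35, 28, 28, 35, 28, 28 days — a mix of 28 and 35. Every date is a Tuesday.
Each is the 1st Tuesday of its month.
July 2032 — 1st Tuesday is July 6, 2032.
1st Tuesday of August 2032: August 3, 2032.
September 2032 — 1st Tuesday is September 7, 2032.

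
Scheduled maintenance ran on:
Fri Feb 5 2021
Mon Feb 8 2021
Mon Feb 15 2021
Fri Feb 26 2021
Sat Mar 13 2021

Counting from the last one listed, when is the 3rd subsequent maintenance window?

Intervals are 3, 7, 11, 15 days — an arithmetic progression with common difference 4.
Next gap: 19 days. Sat Mar 13 2021 + 19 days = Thu Apr 1 2021.
Next gap: 23 days. Thu Apr 1 2021 + 23 days = Sat Apr 24 2021.
Next gap: 27 days. Sat Apr 24 2021 + 27 days = Fri May 21 2021.

Fri May 21 2021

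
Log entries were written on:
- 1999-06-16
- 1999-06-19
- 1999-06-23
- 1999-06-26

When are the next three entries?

Gaps: 3, 4, 3 days — not constant, but cyclic with period 2.
The events fall on every Wednesday and Saturday.
The following Wednesday is 1999-06-30.
Next Saturday: 1999-07-03.
Next Wednesday: 1999-07-07.

1999-06-30, 1999-07-03, 1999-07-07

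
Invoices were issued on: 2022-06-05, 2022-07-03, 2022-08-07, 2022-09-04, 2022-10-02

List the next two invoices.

All dates are Sundays, 28, 35, 28, 28 days apart.
Specifically, the 1st Sunday of each month.
November 2022 — 1st Sunday is 2022-11-06.
December 2022 — 1st Sunday is 2022-12-04.

2022-11-06, 2022-12-04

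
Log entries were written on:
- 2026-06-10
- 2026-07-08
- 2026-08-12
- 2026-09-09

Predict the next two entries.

These are Wednesdays at 28- or 35-day spacing (28, 35, 28).
The pattern: 2nd Wednesday of the month.
2nd Wednesday of October 2026: 2026-10-14.
November 2026 — 2nd Wednesday is 2026-11-11.

2026-10-14, 2026-11-11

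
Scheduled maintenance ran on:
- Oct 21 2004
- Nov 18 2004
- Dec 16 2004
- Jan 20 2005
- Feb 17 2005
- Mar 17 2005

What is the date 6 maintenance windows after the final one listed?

These are Thursdays at 28- or 35-day spacing (28, 28, 35, 28, 28).
The pattern: 3rd Thursday of the month.
3rd Thursday of April 2005: Apr 21 2005.
3rd Thursday of May 2005: May 19 2005.
June 2005 — 3rd Thursday is Jun 16 2005.
July 2005 — 3rd Thursday is Jul 21 2005.
3rd Thursday of August 2005: Aug 18 2005.
September 2005 — 3rd Thursday is Sep 15 2005.

Sep 15 2005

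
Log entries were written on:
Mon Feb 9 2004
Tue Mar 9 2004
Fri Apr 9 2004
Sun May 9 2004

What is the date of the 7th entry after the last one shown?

Gaps: 29, 31, 30 days — not constant. Every event is on the 9th of the month.
Pattern: the 9th of each month.
Next: June 2004 → Wed Jun 9 2004.
July 2004: Fri Jul 9 2004.
August 2004: Mon Aug 9 2004.
Next: September 2004 → Thu Sep 9 2004.
October 2004: Sat Oct 9 2004.
Next: November 2004 → Tue Nov 9 2004.
Next: December 2004 → Thu Dec 9 2004.

Thu Dec 9 2004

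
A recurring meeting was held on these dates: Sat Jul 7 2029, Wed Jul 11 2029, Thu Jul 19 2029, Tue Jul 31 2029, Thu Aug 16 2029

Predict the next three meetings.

Intervals are 4, 8, 12, 16 days — an arithmetic progression with common difference 4.
Next gap: 20 days. Thu Aug 16 2029 + 20 days = Wed Sep 5 2029.
Next gap: 24 days. Wed Sep 5 2029 + 24 days = Sat Sep 29 2029.
Next gap: 28 days. Sat Sep 29 2029 + 28 days = Sat Oct 27 2029.

Wed Sep 5 2029, Sat Sep 29 2029, Sat Oct 27 2029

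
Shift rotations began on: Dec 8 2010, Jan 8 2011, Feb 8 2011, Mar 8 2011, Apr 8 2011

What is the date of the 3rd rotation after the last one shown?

Gaps: 31, 31, 28, 31 days — not constant. Every event is on the 8th of the month.
Pattern: the 8th of each month.
May 2011: May 8 2011.
June 2011: Jun 8 2011.
July 2011: Jul 8 2011.

Jul 8 2011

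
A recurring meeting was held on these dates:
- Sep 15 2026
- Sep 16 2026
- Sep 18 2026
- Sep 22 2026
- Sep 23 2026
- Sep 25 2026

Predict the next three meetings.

Sep 29 2026, Sep 30 2026, Oct 2 2026

Every event lands on a Tuesday or Wednesday or Friday (gaps cycle 1, 2, 4, 1, 2).
So the schedule is: every Tuesday, Wednesday and Friday.
The following Tuesday is Sep 29 2026.
Next Wednesday: Sep 30 2026.
Next Friday: Oct 2 2026.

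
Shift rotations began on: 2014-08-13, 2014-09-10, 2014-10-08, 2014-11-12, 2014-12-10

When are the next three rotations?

2015-01-14, 2015-02-11, 2015-03-11

These are Wednesdays at 28- or 35-day spacing (28, 28, 35, 28).
The pattern: 2nd Wednesday of the month.
2nd Wednesday of January 2015: 2015-01-14.
February 2015 — 2nd Wednesday is 2015-02-11.
March 2015 — 2nd Wednesday is 2015-03-11.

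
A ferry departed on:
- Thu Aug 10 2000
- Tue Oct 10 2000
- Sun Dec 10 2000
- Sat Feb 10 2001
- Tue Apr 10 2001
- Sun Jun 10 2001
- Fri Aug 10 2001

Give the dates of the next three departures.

Wed Oct 10 2001, Mon Dec 10 2001, Sun Feb 10 2002

Gaps: 61, 61, 62, 59, 61, 61 days — not constant. Every event is on the 10th of the month.
Pattern: the 10th of every 2 months.
Next: October 2001 → Wed Oct 10 2001.
Next: December 2001 → Mon Dec 10 2001.
February 2002: Sun Feb 10 2002.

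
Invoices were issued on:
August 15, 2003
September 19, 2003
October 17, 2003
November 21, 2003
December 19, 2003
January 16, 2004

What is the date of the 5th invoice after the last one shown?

All dates are Fridays, 35, 28, 35, 28, 28 days apart.
Specifically, the 3rd Friday of each month.
February 2004 — 3rd Friday is February 20, 2004.
March 2004 — 3rd Friday is March 19, 2004.
3rd Friday of April 2004: April 16, 2004.
3rd Friday of May 2004: May 21, 2004.
3rd Friday of June 2004: June 18, 2004.

June 18, 2004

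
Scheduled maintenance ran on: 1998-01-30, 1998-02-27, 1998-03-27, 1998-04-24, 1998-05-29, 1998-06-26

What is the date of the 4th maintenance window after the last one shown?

These are Fridays with 28, 28, 28, 35, 28-day gaps.
Each is the final Friday of its month — 1998-01-30 is past the 28th, so '4th Friday' doesn't fit.
Last Friday of July 1998: 1998-07-31.
Last Friday of August 1998: 1998-08-28.
September 1998 ends with Friday 1998-09-25.
Last Friday of October 1998: 1998-10-30.

1998-10-30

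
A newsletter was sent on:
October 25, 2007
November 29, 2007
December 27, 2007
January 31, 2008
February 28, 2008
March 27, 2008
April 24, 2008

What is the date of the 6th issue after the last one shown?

October 30, 2008

These are Thursdays with 35, 28, 35, 28, 28, 28-day gaps.
Each is the final Thursday of its month — November 29, 2007 is past the 28th, so '4th Thursday' doesn't fit.
May 2008 ends with Thursday May 29, 2008.
June 2008 ends with Thursday June 26, 2008.
July 2008 ends with Thursday July 31, 2008.
August 2008 ends with Thursday August 28, 2008.
Last Thursday of September 2008: September 25, 2008.
October 2008 ends with Thursday October 30, 2008.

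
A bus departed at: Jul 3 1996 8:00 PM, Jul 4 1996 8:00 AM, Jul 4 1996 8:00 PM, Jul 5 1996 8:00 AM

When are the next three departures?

Jul 5 1996 8:00 PM, Jul 6 1996 8:00 AM, Jul 6 1996 8:00 PM

The interval is a steady 12 hours (12, 12, 12).
Jul 5 1996 8:00 AM + 12 h = Jul 5 1996 8:00 PM.
Jul 5 1996 8:00 PM + 12 h = Jul 6 1996 8:00 AM.
Jul 6 1996 8:00 AM + 12 h = Jul 6 1996 8:00 PM.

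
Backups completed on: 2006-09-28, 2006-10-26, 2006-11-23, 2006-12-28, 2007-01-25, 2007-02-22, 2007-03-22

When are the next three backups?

2007-04-26, 2007-05-24, 2007-06-28

Gaps: 28, 28, 35, 28, 28, 28 days — a mix of 28 and 35. Every date is a Thursday.
Each is the 4th Thursday of its month.
April 2007 — 4th Thursday is 2007-04-26.
4th Thursday of May 2007: 2007-05-24.
4th Thursday of June 2007: 2007-06-28.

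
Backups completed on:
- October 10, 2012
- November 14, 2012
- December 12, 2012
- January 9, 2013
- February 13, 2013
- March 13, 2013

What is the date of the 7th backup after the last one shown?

These are Wednesdays at 28- or 35-day spacing (35, 28, 28, 35, 28).
The pattern: 2nd Wednesday of the month.
April 2013 — 2nd Wednesday is April 10, 2013.
2nd Wednesday of May 2013: May 8, 2013.
2nd Wednesday of June 2013: June 12, 2013.
July 2013 — 2nd Wednesday is July 10, 2013.
August 2013 — 2nd Wednesday is August 14, 2013.
2nd Wednesday of September 2013: September 11, 2013.
2nd Wednesday of October 2013: October 9, 2013.

October 9, 2013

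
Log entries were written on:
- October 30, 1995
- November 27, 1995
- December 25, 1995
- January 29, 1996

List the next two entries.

February 26, 1996; March 25, 1996

These are Mondays with 28, 28, 35-day gaps.
Each is the final Monday of its month — October 30, 1995 is past the 28th, so '4th Monday' doesn't fit.
Last Monday of February 1996: February 26, 1996.
March 1996 ends with Monday March 25, 1996.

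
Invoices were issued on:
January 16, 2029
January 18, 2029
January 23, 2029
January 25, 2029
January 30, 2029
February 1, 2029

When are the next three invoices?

Every event lands on a Tuesday or Thursday (gaps cycle 2, 5, 2, 5, 2).
So the schedule is: every Tuesday and Thursday.
The following Tuesday is February 6, 2029.
The following Thursday is February 8, 2029.
The following Tuesday is February 13, 2029.

February 6, 2029; February 8, 2029; February 13, 2029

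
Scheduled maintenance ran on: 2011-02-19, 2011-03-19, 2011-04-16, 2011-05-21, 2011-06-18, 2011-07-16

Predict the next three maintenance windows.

2011-08-20, 2011-09-17, 2011-10-15

These are Saturdays at 28- or 35-day spacing (28, 28, 35, 28, 28).
The pattern: 3rd Saturday of the month.
August 2011 — 3rd Saturday is 2011-08-20.
3rd Saturday of September 2011: 2011-09-17.
October 2011 — 3rd Saturday is 2011-10-15.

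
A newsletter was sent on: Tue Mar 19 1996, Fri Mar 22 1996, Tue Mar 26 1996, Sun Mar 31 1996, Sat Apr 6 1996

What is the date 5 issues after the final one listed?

Tue May 21 1996

Intervals are 3, 4, 5, 6 days — an arithmetic progression with common difference 1.
Next gap: 7 days. Sat Apr 6 1996 + 7 days = Sat Apr 13 1996.
Next gap: 8 days. Sat Apr 13 1996 + 8 days = Sun Apr 21 1996.
Next gap: 9 days. Sun Apr 21 1996 + 9 days = Tue Apr 30 1996.
Next gap: 10 days. Tue Apr 30 1996 + 10 days = Fri May 10 1996.
Next gap: 11 days. Fri May 10 1996 + 11 days = Tue May 21 1996.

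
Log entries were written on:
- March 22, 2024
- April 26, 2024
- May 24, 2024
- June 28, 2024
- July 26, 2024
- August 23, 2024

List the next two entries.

September 27, 2024; October 25, 2024

All dates are Fridays, 35, 28, 35, 28, 28 days apart.
Specifically, the 4th Friday of each month.
4th Friday of September 2024: September 27, 2024.
October 2024 — 4th Friday is October 25, 2024.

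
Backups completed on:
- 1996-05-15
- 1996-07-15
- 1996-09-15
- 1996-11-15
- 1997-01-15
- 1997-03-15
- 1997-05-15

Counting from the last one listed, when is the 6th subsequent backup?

Each date is the 15th; the gaps (61, 62, 61, 61, 59, 61) track the month lengths.
The rule is the 15th of every 2 months.
Next: July 1997 → 1997-07-15.
September 1997: 1997-09-15.
November 1997: 1997-11-15.
January 1998: 1998-01-15.
March 1998: 1998-03-15.
Next: May 1998 → 1998-05-15.

1998-05-15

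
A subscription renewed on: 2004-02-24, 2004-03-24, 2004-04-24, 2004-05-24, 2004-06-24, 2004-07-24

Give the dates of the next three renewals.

2004-08-24, 2004-09-24, 2004-10-24

Gaps: 29, 31, 30, 31, 30 days — not constant. Every event is on the 24th of the month.
Pattern: the 24th of each month.
Next: August 2004 → 2004-08-24.
September 2004: 2004-09-24.
October 2004: 2004-10-24.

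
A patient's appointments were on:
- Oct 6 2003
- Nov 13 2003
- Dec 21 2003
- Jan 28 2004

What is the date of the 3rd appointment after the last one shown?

The spacing is 38, 38, 38 days — always 38 days.
Jan 28 2004 + 38 days = Mar 6 2004.
Mar 6 2004 + 38 days = Apr 13 2004.
Apr 13 2004 + 38 days = May 21 2004.

May 21 2004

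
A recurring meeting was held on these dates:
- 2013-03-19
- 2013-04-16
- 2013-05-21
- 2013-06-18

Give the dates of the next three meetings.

Gaps: 28, 35, 28 days — a mix of 28 and 35. Every date is a Tuesday.
Each is the 3rd Tuesday of its month.
3rd Tuesday of July 2013: 2013-07-16.
3rd Tuesday of August 2013: 2013-08-20.
September 2013 — 3rd Tuesday is 2013-09-17.

2013-07-16, 2013-08-20, 2013-09-17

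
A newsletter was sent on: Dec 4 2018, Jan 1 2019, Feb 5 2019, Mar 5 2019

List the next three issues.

Apr 2 2019, May 7 2019, Jun 4 2019

All dates are Tuesdays, 28, 35, 28 days apart.
Specifically, the 1st Tuesday of each month.
April 2019 — 1st Tuesday is Apr 2 2019.
May 2019 — 1st Tuesday is May 7 2019.
June 2019 — 1st Tuesday is Jun 4 2019.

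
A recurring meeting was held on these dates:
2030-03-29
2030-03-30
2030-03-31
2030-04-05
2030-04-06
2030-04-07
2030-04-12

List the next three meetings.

2030-04-13, 2030-04-14, 2030-04-19

The gap pattern 1, 1, 5, 1, 1, 5 repeats every 3 events.
These are the Fridays, Saturdays and Sundays of each week.
The following Saturday is 2030-04-13.
The following Sunday is 2030-04-14.
Next Friday: 2030-04-19.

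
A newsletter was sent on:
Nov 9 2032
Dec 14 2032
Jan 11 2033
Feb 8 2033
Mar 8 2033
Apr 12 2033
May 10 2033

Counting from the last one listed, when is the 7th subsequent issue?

Dec 13 2033

All dates are Tuesdays, 35, 28, 28, 28, 35, 28 days apart.
Specifically, the 2nd Tuesday of each month.
June 2033 — 2nd Tuesday is Jun 14 2033.
July 2033 — 2nd Tuesday is Jul 12 2033.
August 2033 — 2nd Tuesday is Aug 9 2033.
September 2033 — 2nd Tuesday is Sep 13 2033.
2nd Tuesday of October 2033: Oct 11 2033.
2nd Tuesday of November 2033: Nov 8 2033.
2nd Tuesday of December 2033: Dec 13 2033.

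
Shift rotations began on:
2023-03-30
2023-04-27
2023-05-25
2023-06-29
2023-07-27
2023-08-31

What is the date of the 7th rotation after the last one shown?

2024-03-28

Every date is a Thursday; gaps 28, 28, 35, 28, 35 days.
Each is the last Thursday of its month (at least one falls on the 29th or later, ruling out '4th Thursday').
September 2023 ends with Thursday 2023-09-28.
October 2023 ends with Thursday 2023-10-26.
Last Thursday of November 2023: 2023-11-30.
December 2023 ends with Thursday 2023-12-28.
January 2024 ends with Thursday 2024-01-25.
Last Thursday of February 2024: 2024-02-29.
March 2024 ends with Thursday 2024-03-28.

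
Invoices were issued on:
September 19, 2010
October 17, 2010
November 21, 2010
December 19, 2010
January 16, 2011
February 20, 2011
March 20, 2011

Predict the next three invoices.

April 17, 2011; May 15, 2011; June 19, 2011

Gaps: 28, 35, 28, 28, 35, 28 days — a mix of 28 and 35. Every date is a Sunday.
Each is the 3rd Sunday of its month.
3rd Sunday of April 2011: April 17, 2011.
May 2011 — 3rd Sunday is May 15, 2011.
3rd Sunday of June 2011: June 19, 2011.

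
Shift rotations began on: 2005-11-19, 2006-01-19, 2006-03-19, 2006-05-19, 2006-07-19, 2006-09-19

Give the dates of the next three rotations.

2006-11-19, 2007-01-19, 2007-03-19

Gaps: 61, 59, 61, 61, 62 days — not constant. Every event is on the 19th of the month.
Pattern: the 19th of every 2 months.
November 2006: 2006-11-19.
Next: January 2007 → 2007-01-19.
March 2007: 2007-03-19.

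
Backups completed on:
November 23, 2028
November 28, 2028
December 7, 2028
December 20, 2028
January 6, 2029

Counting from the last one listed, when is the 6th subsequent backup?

July 11, 2029

Intervals are 5, 9, 13, 17 days — an arithmetic progression with common difference 4.
Next gap: 21 days. January 6, 2029 + 21 days = January 27, 2029.
Next gap: 25 days. January 27, 2029 + 25 days = February 21, 2029.
Next gap: 29 days. February 21, 2029 + 29 days = March 22, 2029.
Next gap: 33 days. March 22, 2029 + 33 days = April 24, 2029.
Next gap: 37 days. April 24, 2029 + 37 days = May 31, 2029.
Next gap: 41 days. May 31, 2029 + 41 days = July 11, 2029.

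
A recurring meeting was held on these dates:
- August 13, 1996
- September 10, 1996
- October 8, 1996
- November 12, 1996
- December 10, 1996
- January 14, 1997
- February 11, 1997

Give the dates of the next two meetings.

These are Tuesdays at 28- or 35-day spacing (28, 28, 35, 28, 35, 28).
The pattern: 2nd Tuesday of the month.
March 1997 — 2nd Tuesday is March 11, 1997.
2nd Tuesday of April 1997: April 8, 1997.

March 11, 1997; April 8, 1997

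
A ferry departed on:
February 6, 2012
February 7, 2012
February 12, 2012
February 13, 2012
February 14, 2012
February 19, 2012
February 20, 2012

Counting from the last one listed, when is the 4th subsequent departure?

February 28, 2012

Gaps: 1, 5, 1, 1, 5, 1 days — not constant, but cyclic with period 3.
The events fall on every Monday, Tuesday and Sunday.
The following Tuesday is February 21, 2012.
The following Sunday is February 26, 2012.
Next Monday: February 27, 2012.
Next Tuesday: February 28, 2012.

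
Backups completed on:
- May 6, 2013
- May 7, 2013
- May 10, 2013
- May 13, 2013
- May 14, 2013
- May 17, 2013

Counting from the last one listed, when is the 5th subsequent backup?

Every event lands on a Monday or Tuesday or Friday (gaps cycle 1, 3, 3, 1, 3).
So the schedule is: every Monday, Tuesday and Friday.
Next Monday: May 20, 2013.
Next Tuesday: May 21, 2013.
Next Friday: May 24, 2013.
Next Monday: May 27, 2013.
Next Tuesday: May 28, 2013.

May 28, 2013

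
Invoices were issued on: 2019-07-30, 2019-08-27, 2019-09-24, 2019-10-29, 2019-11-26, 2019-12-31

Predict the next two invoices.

These are Tuesdays with 28, 28, 35, 28, 35-day gaps.
Each is the final Tuesday of its month — 2019-07-30 is past the 28th, so '4th Tuesday' doesn't fit.
January 2020 ends with Tuesday 2020-01-28.
Last Tuesday of February 2020: 2020-02-25.

2020-01-28, 2020-02-25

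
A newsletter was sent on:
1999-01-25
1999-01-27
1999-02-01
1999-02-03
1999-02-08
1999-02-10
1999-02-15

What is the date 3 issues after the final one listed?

1999-02-24

The gap pattern 2, 5, 2, 5, 2, 5 repeats every 2 events.
These are the Mondays and Wednesdays of each week.
The following Wednesday is 1999-02-17.
Next Monday: 1999-02-22.
Next Wednesday: 1999-02-24.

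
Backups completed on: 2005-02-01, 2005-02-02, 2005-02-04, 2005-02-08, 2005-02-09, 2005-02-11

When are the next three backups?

2005-02-15, 2005-02-16, 2005-02-18

The gap pattern 1, 2, 4, 1, 2 repeats every 3 events.
These are the Tuesdays, Wednesdays and Fridays of each week.
Next Tuesday: 2005-02-15.
The following Wednesday is 2005-02-16.
Next Friday: 2005-02-18.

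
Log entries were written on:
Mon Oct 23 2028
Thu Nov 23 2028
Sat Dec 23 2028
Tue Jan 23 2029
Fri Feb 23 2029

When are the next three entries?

Gaps: 31, 30, 31, 31 days — not constant. Every event is on the 23rd of the month.
Pattern: the 23rd of each month.
March 2029: Fri Mar 23 2029.
April 2029: Mon Apr 23 2029.
May 2029: Wed May 23 2029.

Fri Mar 23 2029, Mon Apr 23 2029, Wed May 23 2029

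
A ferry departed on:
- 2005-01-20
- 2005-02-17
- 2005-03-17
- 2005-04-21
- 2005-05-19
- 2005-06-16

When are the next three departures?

2005-07-21, 2005-08-18, 2005-09-15

These are Thursdays at 28- or 35-day spacing (28, 28, 35, 28, 28).
The pattern: 3rd Thursday of the month.
3rd Thursday of July 2005: 2005-07-21.
3rd Thursday of August 2005: 2005-08-18.
3rd Thursday of September 2005: 2005-09-15.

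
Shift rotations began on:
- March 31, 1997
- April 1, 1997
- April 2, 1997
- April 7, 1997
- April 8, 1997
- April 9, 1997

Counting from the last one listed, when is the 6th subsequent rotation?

April 23, 1997

Every event lands on a Monday or Tuesday or Wednesday (gaps cycle 1, 1, 5, 1, 1).
So the schedule is: every Monday, Tuesday and Wednesday.
The following Monday is April 14, 1997.
The following Tuesday is April 15, 1997.
The following Wednesday is April 16, 1997.
The following Monday is April 21, 1997.
Next Tuesday: April 22, 1997.
Next Wednesday: April 23, 1997.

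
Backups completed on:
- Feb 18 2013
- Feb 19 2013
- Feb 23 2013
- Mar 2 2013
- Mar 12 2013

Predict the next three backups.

Mar 25 2013, Apr 10 2013, Apr 29 2013

Intervals are 1, 4, 7, 10 days — an arithmetic progression with common difference 3.
Next gap: 13 days. Mar 12 2013 + 13 days = Mar 25 2013.
Next gap: 16 days. Mar 25 2013 + 16 days = Apr 10 2013.
Next gap: 19 days. Apr 10 2013 + 19 days = Apr 29 2013.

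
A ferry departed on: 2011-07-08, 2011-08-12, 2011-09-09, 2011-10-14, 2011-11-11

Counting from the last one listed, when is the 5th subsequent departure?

All dates are Fridays, 35, 28, 35, 28 days apart.
Specifically, the 2nd Friday of each month.
2nd Friday of December 2011: 2011-12-09.
January 2012 — 2nd Friday is 2012-01-13.
2nd Friday of February 2012: 2012-02-10.
2nd Friday of March 2012: 2012-03-09.
2nd Friday of April 2012: 2012-04-13.

2012-04-13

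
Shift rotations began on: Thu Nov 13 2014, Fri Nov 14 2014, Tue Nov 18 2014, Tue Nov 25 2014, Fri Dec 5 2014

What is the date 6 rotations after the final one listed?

Gaps: 1, 4, 7, 10 days — each gap is 3 larger than the previous one.
Next gap: 13 days. Fri Dec 5 2014 + 13 days = Thu Dec 18 2014.
Next gap: 16 days. Thu Dec 18 2014 + 16 days = Sat Jan 3 2015.
Next gap: 19 days. Sat Jan 3 2015 + 19 days = Thu Jan 22 2015.
Next gap: 22 days. Thu Jan 22 2015 + 22 days = Fri Feb 13 2015.
Next gap: 25 days. Fri Feb 13 2015 + 25 days = Tue Mar 10 2015.
Next gap: 28 days. Tue Mar 10 2015 + 28 days = Tue Apr 7 2015.

Tue Apr 7 2015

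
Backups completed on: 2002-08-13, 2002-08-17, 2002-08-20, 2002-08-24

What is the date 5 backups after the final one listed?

2002-09-10

Gaps: 4, 3, 4 days — not constant, but cyclic with period 2.
The events fall on every Tuesday and Saturday.
Next Tuesday: 2002-08-27.
The following Saturday is 2002-08-31.
Next Tuesday: 2002-09-03.
The following Saturday is 2002-09-07.
Next Tuesday: 2002-09-10.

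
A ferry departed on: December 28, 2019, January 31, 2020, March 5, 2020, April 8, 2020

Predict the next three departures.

Every event comes 34 days after the last (34, 34, 34).
April 8, 2020 + 34 days = May 12, 2020.
May 12, 2020 + 34 days = June 15, 2020.
June 15, 2020 + 34 days = July 19, 2020.

May 12, 2020; June 15, 2020; July 19, 2020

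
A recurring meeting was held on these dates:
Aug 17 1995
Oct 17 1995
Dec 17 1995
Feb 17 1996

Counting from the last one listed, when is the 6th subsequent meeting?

Gaps: 61, 61, 62 days — not constant. Every event is on the 17th of the month.
Pattern: the 17th of every 2 months.
April 1996: Apr 17 1996.
Next: June 1996 → Jun 17 1996.
August 1996: Aug 17 1996.
Next: October 1996 → Oct 17 1996.
December 1996: Dec 17 1996.
Next: February 1997 → Feb 17 1997.

Feb 17 1997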